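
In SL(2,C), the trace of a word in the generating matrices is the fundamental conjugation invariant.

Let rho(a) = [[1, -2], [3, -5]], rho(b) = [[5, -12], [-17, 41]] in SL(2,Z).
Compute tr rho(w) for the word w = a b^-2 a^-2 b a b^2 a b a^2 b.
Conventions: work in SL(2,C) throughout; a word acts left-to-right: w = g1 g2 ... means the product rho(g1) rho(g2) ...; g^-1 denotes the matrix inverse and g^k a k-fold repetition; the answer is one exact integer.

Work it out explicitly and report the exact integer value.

rho(a) = [[1, -2], [3, -5]]
... * rho(b^-1) = [[41, 12], [17, 5]]  ->  [[7, 2], [38, 11]]
... * rho(b^-1) = [[41, 12], [17, 5]]  ->  [[321, 94], [1745, 511]]
... * rho(a^-1) = [[-5, 2], [-3, 1]]  ->  [[-1887, 736], [-10258, 4001]]
... * rho(a^-1) = [[-5, 2], [-3, 1]]  ->  [[7227, -3038], [39287, -16515]]
... * rho(b) = [[5, -12], [-17, 41]]  ->  [[87781, -211282], [477190, -1148559]]
... * rho(a) = [[1, -2], [3, -5]]  ->  [[-546065, 880848], [-2968487, 4788415]]
... * rho(b) = [[5, -12], [-17, 41]]  ->  [[-17704741, 42667548], [-96245490, 231946859]]
... * rho(b) = [[5, -12], [-17, 41]]  ->  [[-813872021, 1961826360], [-4424324053, 10664767099]]
... * rho(a) = [[1, -2], [3, -5]]  ->  [[5071607059, -8181387758], [27569977244, -44475187389]]
... * rho(b) = [[5, -12], [-17, 41]]  ->  [[164441627181, -396296182786], [893928071833, -2154322409877]]
... * rho(a) = [[1, -2], [3, -5]]  ->  [[-1024446921177, 1652597659568], [-5569039157798, 8983755905719]]
... * rho(a) = [[1, -2], [3, -5]]  ->  [[3933346057527, -6214094455486], [21382228559359, -33780701212999]]
... * rho(b) = [[5, -12], [-17, 41]]  ->  [[125306336030897, -301978025365250], [681183063417778, -1641595492445267]]
tr = 125306336030897 + -1641595492445267 = -1516289156414370

-1516289156414370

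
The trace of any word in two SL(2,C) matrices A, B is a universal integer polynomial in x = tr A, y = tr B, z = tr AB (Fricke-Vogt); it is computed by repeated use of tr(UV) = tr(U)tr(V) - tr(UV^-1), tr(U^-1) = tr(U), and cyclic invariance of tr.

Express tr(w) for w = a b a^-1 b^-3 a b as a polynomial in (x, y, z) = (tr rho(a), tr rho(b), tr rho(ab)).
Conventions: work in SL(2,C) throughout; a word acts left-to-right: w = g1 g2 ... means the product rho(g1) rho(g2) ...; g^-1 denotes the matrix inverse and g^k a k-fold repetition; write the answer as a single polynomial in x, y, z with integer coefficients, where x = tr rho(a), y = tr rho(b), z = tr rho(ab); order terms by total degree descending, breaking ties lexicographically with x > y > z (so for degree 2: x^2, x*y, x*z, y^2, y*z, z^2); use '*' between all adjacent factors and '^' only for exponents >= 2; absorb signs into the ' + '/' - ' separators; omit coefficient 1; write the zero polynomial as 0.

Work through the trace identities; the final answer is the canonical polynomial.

trace(a b a) = trace(a) * trace(b a) - trace(b)   [square of a] = x*z - y
trace(b a b a) = trace(b a) * trace(b a) - trace(1)   [split at a repeated b] = z^2 - 2
trace(b a b) = trace(b) * trace(a b) - trace(a)   [square of b] = y*z - x
trace(a b a b a) = trace(a) * trace(b a b a) - trace(b a b)   [square of a] = x*z^2 - y*z - x
trace(a b a b a b) = trace(b a) * trace(b a b a) - trace(b^-1 a^-1)   [split at a repeated b] = z^3 - 3*z
and trace(b^-1 a b a b a) = trace(a b a b a) * trace(b) - trace(a b a b a b)   [inverse elimination on b] = x*y*z^2 - y^2*z - z^3 - x*y + 3*z
and trace(b^-1 a b a b a^-1) = trace(b^-1 a b a b) * trace(a) - trace(b^-1 a b a b a)   [inverse elimination on a] = -x*y*z^2 + x^2*z + y^2*z + z^3 - 3*z
trace(a b a b a^-1 b^-2) = trace(b^-1 a b a b a^-1) * trace(b) - trace(b^-1 a b a b a^-1 b)   [inverse elimination on b] = -x*y^2*z^2 + x^2*y*z + y^3*z + y*z^3 - 4*y*z + x
trace(a b a^-1 b^-3 a b) = trace(a b a b a^-1 b^-2) * trace(b) - trace(a b a b a^-1 b^-1)   [inverse elimination on b] = -x*y^3*z^2 + x^2*y^2*z + y^4*z + y^2*z^3 + x*y*z^2 - x^2*z - 5*y^2*z - z^3 + x*y + 3*z

-x*y^3*z^2 + x^2*y^2*z + y^4*z + y^2*z^3 + x*y*z^2 - x^2*z - 5*y^2*z - z^3 + x*y + 3*z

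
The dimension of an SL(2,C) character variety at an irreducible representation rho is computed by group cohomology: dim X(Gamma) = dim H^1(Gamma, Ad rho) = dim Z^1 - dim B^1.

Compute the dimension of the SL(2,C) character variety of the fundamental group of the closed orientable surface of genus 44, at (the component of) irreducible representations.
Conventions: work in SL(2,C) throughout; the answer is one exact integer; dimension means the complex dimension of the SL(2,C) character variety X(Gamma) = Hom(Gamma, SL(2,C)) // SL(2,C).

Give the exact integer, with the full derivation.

pi_1 of the closed genus-44 surface has 88 generators bound by the single product-of-commutators relator.
Unconstrained cocycle data is one sl_2 vector per generator (264 dimensions), cut by the relator condition d_2(z) = 0.
At an irreducible rho, H^2 = coker(d_2) vanishes (Poincare duality: H^2 is dual to H^0 = invariants = 0), so d_2 is surjective onto sl_2 and dim Z^1 = 264 - 3 = 261.
dim B^1 = 3 (coboundaries, injective at irreducible rho).
dim X = dim H^1 = 261 - 3 = 258.

258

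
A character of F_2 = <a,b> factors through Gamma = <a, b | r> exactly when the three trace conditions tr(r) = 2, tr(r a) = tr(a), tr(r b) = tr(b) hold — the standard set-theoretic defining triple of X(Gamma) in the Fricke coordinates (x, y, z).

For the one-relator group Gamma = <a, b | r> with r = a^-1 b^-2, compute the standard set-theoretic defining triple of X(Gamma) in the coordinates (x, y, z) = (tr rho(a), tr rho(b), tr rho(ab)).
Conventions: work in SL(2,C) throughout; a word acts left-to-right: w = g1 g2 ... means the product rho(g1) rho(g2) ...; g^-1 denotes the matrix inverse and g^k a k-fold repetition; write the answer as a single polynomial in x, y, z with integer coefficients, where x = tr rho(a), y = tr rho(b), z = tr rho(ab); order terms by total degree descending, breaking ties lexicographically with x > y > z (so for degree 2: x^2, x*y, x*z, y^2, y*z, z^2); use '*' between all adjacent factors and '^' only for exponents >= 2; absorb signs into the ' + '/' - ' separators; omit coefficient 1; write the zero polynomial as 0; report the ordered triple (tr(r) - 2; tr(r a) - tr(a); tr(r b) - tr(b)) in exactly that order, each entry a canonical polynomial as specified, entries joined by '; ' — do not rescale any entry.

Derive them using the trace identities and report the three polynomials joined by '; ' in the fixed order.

tr(a^-1) = tr(a) = x
tr(a^-1 b) = tr(b) tr(a) - tr(b a)  (eliminate a^-1) = x*y - z
tr(a^-1 b^-1) = tr(a^-1) tr(b) - tr(a^-1 b)  (eliminate b^-1) = z
tr(a^-1 b^-2) = tr(a^-1 b^-1) tr(b) - tr(a^-1)  (eliminate b^-1) = y*z - x
tr(b^-2) = tr(b^-1) tr(b) - tr(1) = y^2 - 2
assemble the triple (tr(r) - 2; tr(r a) - x; tr(r b) - y)

y*z - x - 2; y^2 - x - 2; -y + z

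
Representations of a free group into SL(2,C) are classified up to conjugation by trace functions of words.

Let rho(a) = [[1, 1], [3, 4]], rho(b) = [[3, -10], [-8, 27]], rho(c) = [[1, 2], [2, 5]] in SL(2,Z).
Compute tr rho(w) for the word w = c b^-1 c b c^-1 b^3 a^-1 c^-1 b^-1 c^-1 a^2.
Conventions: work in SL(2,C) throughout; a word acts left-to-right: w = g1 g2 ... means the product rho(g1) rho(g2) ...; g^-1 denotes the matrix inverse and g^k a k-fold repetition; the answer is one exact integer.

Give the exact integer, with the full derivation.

4153038375685

rho(c) = [[1, 2], [2, 5]]
... * rho(b^-1) = [[27, 10], [8, 3]]  ->  [[43, 16], [94, 35]]
... * rho(c) = [[1, 2], [2, 5]]  ->  [[75, 166], [164, 363]]
... * rho(b) = [[3, -10], [-8, 27]]  ->  [[-1103, 3732], [-2412, 8161]]
... * rho(c^-1) = [[5, -2], [-2, 1]]  ->  [[-12979, 5938], [-28382, 12985]]
... * rho(b) = [[3, -10], [-8, 27]]  ->  [[-86441, 290116], [-189026, 634415]]
... * rho(b) = [[3, -10], [-8, 27]]  ->  [[-2580251, 8697542], [-5642398, 19019465]]
... * rho(b) = [[3, -10], [-8, 27]]  ->  [[-77321089, 260636144], [-169082914, 569949535]]
... * rho(a^-1) = [[4, -1], [-3, 1]]  ->  [[-1091192788, 337957233], [-2386180261, 739032449]]
... * rho(c^-1) = [[5, -2], [-2, 1]]  ->  [[-6131878406, 2520342809], [-13408966203, 5511392971]]
... * rho(b^-1) = [[27, 10], [8, 3]]  ->  [[-145397974490, -53757755633], [-317950943713, -117555483117]]
... * rho(c^-1) = [[5, -2], [-2, 1]]  ->  [[-619474361184, 237038193347], [-1354643752331, 518346404309]]
... * rho(a) = [[1, 1], [3, 4]]  ->  [[91640218857, 328678412204], [200395460596, 718741864905]]
... * rho(a) = [[1, 1], [3, 4]]  ->  [[1077675455469, 1406353867673], [2356621055311, 3075362920216]]
tr = 1077675455469 + 3075362920216 = 4153038375685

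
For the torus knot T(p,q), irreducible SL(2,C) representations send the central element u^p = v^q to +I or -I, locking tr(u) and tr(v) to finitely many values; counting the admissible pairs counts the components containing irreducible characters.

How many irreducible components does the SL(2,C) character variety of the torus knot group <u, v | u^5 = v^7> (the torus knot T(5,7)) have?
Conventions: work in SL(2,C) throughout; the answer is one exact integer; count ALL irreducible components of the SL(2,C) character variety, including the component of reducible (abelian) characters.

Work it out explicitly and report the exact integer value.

In the torus knot group T(5,7), u^5 = v^7 is central, so an irreducible representation sends it to +I or -I (Schur).
On an irreducible component, tr(u) is locked at 2*cos(pi*alpha/5) for some alpha in 1..4, and tr(v) at 2*cos(pi*beta/7) for some beta in 1..6.
Consistency of u^5 = (-1)^alpha I with v^7 = (-1)^beta I forces alpha = beta (mod 2).
count pairs: odd alpha (2 choices) x odd beta (3), plus even alpha (2) x even beta (3): 2*3 + 2*3 = 12.
Total: 12 irreducible-character components + 1 reducible (abelian) component = 13.

13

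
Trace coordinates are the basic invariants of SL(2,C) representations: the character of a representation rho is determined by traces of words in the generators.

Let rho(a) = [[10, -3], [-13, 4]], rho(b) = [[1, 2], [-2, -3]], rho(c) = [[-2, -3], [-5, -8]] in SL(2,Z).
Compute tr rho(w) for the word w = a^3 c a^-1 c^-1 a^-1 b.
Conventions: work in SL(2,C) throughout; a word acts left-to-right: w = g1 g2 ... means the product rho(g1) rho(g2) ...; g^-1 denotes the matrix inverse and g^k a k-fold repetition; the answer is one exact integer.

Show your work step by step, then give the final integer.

rho(a) = [[10, -3], [-13, 4]]
... * rho(a) = [[10, -3], [-13, 4]]  ->  [[139, -42], [-182, 55]]
... * rho(a) = [[10, -3], [-13, 4]]  ->  [[1936, -585], [-2535, 766]]
... * rho(c) = [[-2, -3], [-5, -8]]  ->  [[-947, -1128], [1240, 1477]]
... * rho(a^-1) = [[4, 3], [13, 10]]  ->  [[-18452, -14121], [24161, 18490]]
... * rho(c^-1) = [[-8, 3], [5, -2]]  ->  [[77011, -27114], [-100838, 35503]]
... * rho(a^-1) = [[4, 3], [13, 10]]  ->  [[-44438, -40107], [58187, 52516]]
... * rho(b) = [[1, 2], [-2, -3]]  ->  [[35776, 31445], [-46845, -41174]]
tr = 35776 + -41174 = -5398

-5398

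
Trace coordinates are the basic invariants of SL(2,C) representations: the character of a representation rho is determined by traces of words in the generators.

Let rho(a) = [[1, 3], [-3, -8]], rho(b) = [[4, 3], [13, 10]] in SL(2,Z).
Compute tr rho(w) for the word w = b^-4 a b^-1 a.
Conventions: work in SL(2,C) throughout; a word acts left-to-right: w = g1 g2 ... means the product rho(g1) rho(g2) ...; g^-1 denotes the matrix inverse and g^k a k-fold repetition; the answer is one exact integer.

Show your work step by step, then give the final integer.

7270382

rho(b^-1) = [[10, -3], [-13, 4]]
... * rho(b^-1) = [[10, -3], [-13, 4]]  ->  [[139, -42], [-182, 55]]
... * rho(b^-1) = [[10, -3], [-13, 4]]  ->  [[1936, -585], [-2535, 766]]
... * rho(b^-1) = [[10, -3], [-13, 4]]  ->  [[26965, -8148], [-35308, 10669]]
... * rho(a) = [[1, 3], [-3, -8]]  ->  [[51409, 146079], [-67315, -191276]]
... * rho(b^-1) = [[10, -3], [-13, 4]]  ->  [[-1384937, 430089], [1813438, -563159]]
... * rho(a) = [[1, 3], [-3, -8]]  ->  [[-2675204, -7595523], [3502915, 9945586]]
tr = -2675204 + 9945586 = 7270382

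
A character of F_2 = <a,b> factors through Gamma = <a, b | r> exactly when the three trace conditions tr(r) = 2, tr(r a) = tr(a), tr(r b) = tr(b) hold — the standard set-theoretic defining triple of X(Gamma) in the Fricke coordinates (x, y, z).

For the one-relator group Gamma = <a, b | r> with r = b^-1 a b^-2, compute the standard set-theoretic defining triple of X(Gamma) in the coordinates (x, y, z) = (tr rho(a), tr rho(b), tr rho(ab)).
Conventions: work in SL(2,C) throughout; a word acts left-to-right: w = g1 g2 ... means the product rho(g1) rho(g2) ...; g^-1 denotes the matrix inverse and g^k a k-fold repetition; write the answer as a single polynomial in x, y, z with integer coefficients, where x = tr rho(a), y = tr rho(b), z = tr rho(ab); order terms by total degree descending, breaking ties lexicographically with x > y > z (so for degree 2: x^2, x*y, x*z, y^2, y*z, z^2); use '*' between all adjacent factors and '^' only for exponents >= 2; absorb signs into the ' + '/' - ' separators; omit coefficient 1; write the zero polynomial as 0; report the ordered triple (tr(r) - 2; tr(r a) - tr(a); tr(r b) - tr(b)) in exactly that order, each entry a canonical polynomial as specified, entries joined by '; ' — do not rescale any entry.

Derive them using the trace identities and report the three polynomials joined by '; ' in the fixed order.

x*y^3 - y^2*z - 2*x*y + z - 2; x^2*y^3 - 2*x*y^2*z - x^2*y + y*z^2 + x*z - x - y; x*y^2 - y*z - x - y

tr(b^-1 a) = tr(a) tr(b) - tr(a b)   [inverse elimination on b] = x*y - z
so tr(b^-2 a) = tr(b^-1 a) tr(b) - tr(b^-1 a b)   [inverse elimination on b] = x*y^2 - y*z - x
so tr(b^-1 a b^-2) = tr(b^-2 a) tr(b) - tr(b^-2 a b)   [inverse elimination on b] = x*y^3 - y^2*z - 2*x*y + z
tr(a^2) = tr(a) tr(a) - tr(1)  (reduce the a square) = x^2 - 2
so tr(a^2 b) = tr(a) tr(b a) - tr(b)  (reduce the a square) = x*z - y
tr(b^-1 a^2) = tr(a^2) tr(b) - tr(a^2 b)  (eliminate b^-1) = x^2*y - x*z - y
reduce: tr(a b^-2 a) = tr(b^-1 a^2) tr(b) - tr(b^-1 a^2 b)  (eliminate b^-1) = x^2*y^2 - x*y*z - x^2 - y^2 + 2
tr(a b a b) = tr(b a) tr(b a) - tr(1)  (split on b) = z^2 - 2
tr(b^-1 a b a) = tr(a b a) tr(b) - tr(a b a b)  (eliminate b^-1) = x*y*z - y^2 - z^2 + 2
so tr(a b^-2 a b) = tr(b^-1 a b a) tr(b) - tr(b^-1 a b a b)  (eliminate b^-1) = x*y^2*z - y^3 - y*z^2 - x*z + 3*y
reduce: tr(b^-1 a b^-2 a) = tr(a b^-2 a) tr(b) - tr(a b^-2 a b)  (eliminate b^-1) = x^2*y^3 - 2*x*y^2*z - x^2*y + y*z^2 + x*z - y
assemble the triple (tr(r) - 2; tr(r a) - x; tr(r b) - y)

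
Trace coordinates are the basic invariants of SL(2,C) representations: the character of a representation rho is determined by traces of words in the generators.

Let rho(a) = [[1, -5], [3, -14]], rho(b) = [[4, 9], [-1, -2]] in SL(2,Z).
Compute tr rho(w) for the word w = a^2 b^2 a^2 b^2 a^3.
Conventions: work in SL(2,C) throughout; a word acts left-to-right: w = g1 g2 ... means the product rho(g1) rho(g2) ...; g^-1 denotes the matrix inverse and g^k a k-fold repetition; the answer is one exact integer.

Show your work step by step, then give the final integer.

-7266775837

rho(a) = [[1, -5], [3, -14]]
... * rho(a) = [[1, -5], [3, -14]]  ->  [[-14, 65], [-39, 181]]
... * rho(b) = [[4, 9], [-1, -2]]  ->  [[-121, -256], [-337, -713]]
... * rho(b) = [[4, 9], [-1, -2]]  ->  [[-228, -577], [-635, -1607]]
... * rho(a) = [[1, -5], [3, -14]]  ->  [[-1959, 9218], [-5456, 25673]]
... * rho(a) = [[1, -5], [3, -14]]  ->  [[25695, -119257], [71563, -332142]]
... * rho(b) = [[4, 9], [-1, -2]]  ->  [[222037, 469769], [618394, 1308351]]
... * rho(b) = [[4, 9], [-1, -2]]  ->  [[418379, 1058795], [1165225, 2948844]]
... * rho(a) = [[1, -5], [3, -14]]  ->  [[3594764, -16915025], [10011757, -47109941]]
... * rho(a) = [[1, -5], [3, -14]]  ->  [[-47150311, 218836530], [-131318066, 609480389]]
... * rho(a) = [[1, -5], [3, -14]]  ->  [[609359279, -2827959865], [1697123101, -7876135116]]
tr = 609359279 + -7876135116 = -7266775837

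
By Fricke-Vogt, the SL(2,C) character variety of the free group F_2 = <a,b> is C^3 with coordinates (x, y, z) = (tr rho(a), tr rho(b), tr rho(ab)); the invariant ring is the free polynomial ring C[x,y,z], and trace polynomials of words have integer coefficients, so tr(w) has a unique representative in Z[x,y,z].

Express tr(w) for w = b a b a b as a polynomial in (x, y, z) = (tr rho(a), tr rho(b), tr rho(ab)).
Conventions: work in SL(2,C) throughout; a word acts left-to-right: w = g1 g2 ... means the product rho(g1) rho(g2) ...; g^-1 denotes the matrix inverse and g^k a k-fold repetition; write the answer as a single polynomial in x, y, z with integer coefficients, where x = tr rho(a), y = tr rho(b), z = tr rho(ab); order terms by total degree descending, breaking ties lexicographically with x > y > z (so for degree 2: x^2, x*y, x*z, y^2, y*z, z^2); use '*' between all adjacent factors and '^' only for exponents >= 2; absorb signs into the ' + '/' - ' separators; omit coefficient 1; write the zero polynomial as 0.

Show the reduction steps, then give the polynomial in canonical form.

y*z^2 - x*z - y

trace(a b a b) = trace(b a) trace(b a) - trace(1)   [split at repeated b] = z^2 - 2
trace(a b a) = trace(a) trace(b a) - trace(b) = x*z - y
trace(b a b a b) = trace(b) trace(a b a b) - trace(a b a) = y*z^2 - x*z - y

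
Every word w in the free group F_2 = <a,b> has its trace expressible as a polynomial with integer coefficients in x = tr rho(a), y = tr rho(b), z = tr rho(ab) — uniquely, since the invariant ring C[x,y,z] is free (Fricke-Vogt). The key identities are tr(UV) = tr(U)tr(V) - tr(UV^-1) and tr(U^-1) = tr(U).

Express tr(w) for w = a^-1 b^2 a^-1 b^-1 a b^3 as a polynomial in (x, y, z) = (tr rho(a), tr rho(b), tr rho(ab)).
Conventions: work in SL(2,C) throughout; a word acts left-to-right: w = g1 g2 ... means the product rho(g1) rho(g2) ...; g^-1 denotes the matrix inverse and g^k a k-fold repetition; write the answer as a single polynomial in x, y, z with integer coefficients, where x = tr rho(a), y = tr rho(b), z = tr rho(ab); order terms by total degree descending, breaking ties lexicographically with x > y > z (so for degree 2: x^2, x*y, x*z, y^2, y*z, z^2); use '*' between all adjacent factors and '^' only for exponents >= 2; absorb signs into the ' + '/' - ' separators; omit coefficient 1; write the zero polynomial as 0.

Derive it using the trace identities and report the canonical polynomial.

-x^2*y^5*z + x^3*y^4 + x*y^6 + 2*x*y^4*z^2 + x^2*y^3*z - y^5*z - y^3*z^3 - 2*x^3*y^2 - 5*x*y^4 - 3*x*y^2*z^2 + 4*y^3*z + y*z^3 + x^3 + 6*x*y^2 + x*z^2 - 2*y*z - 3*x

reduce: trace(a b^2) = trace(b) * trace(a b) - trace(a) = y*z - x
reduce: trace(b^2 a b) = trace(b) * trace(a b^2) - trace(a b) = y^2*z - x*y - z
trace(a b^4) = trace(b) * trace(b^2 a b) - trace(b^2 a) = y^3*z - x*y^2 - 2*y*z + x
trace(b^5 a) = trace(b) * trace(b a b^3) - trace(b a b^2) = y^4*z - x*y^3 - 3*y^2*z + 2*x*y + z
trace(b^2) = trace(b) * trace(b) - trace(1) = y^2 - 2
so trace(b^3) = trace(b) * trace(b^2) - trace(b) = y^3 - 3*y
so trace(b^4) = trace(b) * trace(b^3) - trace(b^2) = y^4 - 4*y^2 + 2
trace(b^5) = trace(b) * trace(b^4) - trace(b^3) = y^5 - 5*y^3 + 5*y
trace(a b^5 a) = trace(a) * trace(b^5 a) - trace(b^5) = x*y^4*z - x^2*y^3 - y^5 - 3*x*y^2*z + 2*x^2*y + 5*y^3 + x*z - 5*y
so trace(a b a b) = trace(b a) * trace(b a) - trace(1) = z^2 - 2
trace(a b a) = trace(a) * trace(b a) - trace(b) = x*z - y
trace(a b a b^2) = trace(b) * trace(a b a b) - trace(a b a) = y*z^2 - x*z - y
trace(a b a b^3) = trace(b) * trace(a b a b^2) - trace(a b a b) = y^2*z^2 - x*y*z - y^2 - z^2 + 2
so trace(b a b a b^3) = trace(b) * trace(a b a b^3) - trace(a b a b^2) = y^3*z^2 - x*y^2*z - y^3 - 2*y*z^2 + x*z + 3*y
so trace(a b^5 a b) = trace(b) * trace(b a b a b^3) - trace(b a b a b^2) = y^4*z^2 - x*y^3*z - y^4 - 3*y^2*z^2 + 2*x*y*z + 4*y^2 + z^2 - 2
so trace(b^-1 a b^5 a) = trace(a b^5 a) * trace(b) - trace(a b^5 a b) = x*y^5*z - x^2*y^4 - y^6 - y^4*z^2 - 2*x*y^3*z + 2*x^2*y^2 + 6*y^4 + 3*y^2*z^2 - x*y*z - 9*y^2 - z^2 + 2
reduce: trace(b^2 a^-1 b^-1 a b^3) = trace(b^-1 a b^5) * trace(a) - trace(b^-1 a b^5 a) = -x*y^5*z + x^2*y^4 + y^6 + y^4*z^2 + 3*x*y^3*z - 3*x^2*y^2 - 6*y^4 - 3*y^2*z^2 - x*y*z + x^2 + 9*y^2 + z^2 - 2
so trace(b a^2 b) = trace(a) * trace(b^2 a) - trace(b^2) = x*y*z - x^2 - y^2 + 2
reduce: trace(a b^3 a) = trace(b) * trace(b a^2 b) - trace(b a^2) = x*y^2*z - x^2*y - y^3 - x*z + 3*y
reduce: trace(a b^3 a b^2) = trace(b) * trace(a b^3 a b) - trace(a b^3 a) = y^3*z^2 - 2*x*y^2*z + x^2*y - y*z^2 + x*z - y
so trace(b a b^3 a b^2) = trace(b) * trace(a b^3 a b^2) - trace(a b^3 a b) = y^4*z^2 - 2*x*y^3*z + x^2*y^2 - 2*y^2*z^2 + 2*x*y*z + z^2 - 2
trace(a b a b a b) = trace(a b) * trace(a b a b) - trace(a^-1 b^-1) = z^3 - 3*z
trace(a b a b a) = trace(a) * trace(b a b a) - trace(b a b) = x*z^2 - y*z - x
trace(a b a b a b^2) = trace(b) * trace(a b a b a b) - trace(a b a b a) = y*z^3 - x*z^2 - 2*y*z + x
reduce: trace(a b a b^3 a b) = trace(b) * trace(a b a b a b^2) - trace(a b a b a b) = y^2*z^3 - x*y*z^2 - 2*y^2*z - z^3 + x*y + 3*z
so trace(a^2 b a) = trace(a) * trace(b a^2) - trace(b a) = x^2*z - x*y - z
trace(a^2 b a b^2) = trace(b) * trace(a^2 b a b) - trace(a^2 b a) = x*y*z^2 - x^2*z - y^2*z + z
reduce: trace(a b a b^3 a) = trace(b) * trace(a^2 b a b^2) - trace(a^2 b a b) = x*y^2*z^2 - x^2*y*z - y^3*z - x*z^2 + 2*y*z + x
trace(b a b^3 a b^2 a) = trace(b) * trace(a b a b^3 a b) - trace(a b a b^3 a) = y^3*z^3 - 2*x*y^2*z^2 + x^2*y*z - y^3*z - y*z^3 + x*y^2 + x*z^2 + y*z - x
trace(a b^3 a b^2 a^-1 b) = trace(b a b^3 a b^2) * trace(a) - trace(b a b^3 a b^2 a) = x*y^4*z^2 - 2*x^2*y^3*z - y^3*z^3 + x^3*y^2 + x^2*y*z + y^3*z + y*z^3 - x*y^2 - y*z - x
trace(b^2 a^-1 b^-1 a b^3 a) = trace(a b^3 a b^2 a^-1) * trace(b) - trace(a b^3 a b^2 a^-1 b) = -x*y^4*z^2 + 2*x^2*y^3*z + y^5*z + y^3*z^3 - x^3*y^2 - x*y^4 - x^2*y*z - 4*y^3*z - y*z^3 + 3*x*y^2 + 2*y*z + x
trace(a^-1 b^2 a^-1 b^-1 a b^3) = trace(b^2 a^-1 b^-1 a b^3) * trace(a) - trace(b^2 a^-1 b^-1 a b^3 a) = -x^2*y^5*z + x^3*y^4 + x*y^6 + 2*x*y^4*z^2 + x^2*y^3*z - y^5*z - y^3*z^3 - 2*x^3*y^2 - 5*x*y^4 - 3*x*y^2*z^2 + 4*y^3*z + y*z^3 + x^3 + 6*x*y^2 + x*z^2 - 2*y*z - 3*x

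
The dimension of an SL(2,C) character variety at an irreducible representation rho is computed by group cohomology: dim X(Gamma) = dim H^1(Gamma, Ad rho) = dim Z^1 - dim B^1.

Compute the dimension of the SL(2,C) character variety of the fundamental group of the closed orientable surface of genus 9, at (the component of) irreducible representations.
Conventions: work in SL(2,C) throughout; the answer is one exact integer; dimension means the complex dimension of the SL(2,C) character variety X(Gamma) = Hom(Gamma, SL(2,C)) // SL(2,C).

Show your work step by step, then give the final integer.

Gamma = pi_1(Sigma_9) = < a_1, b_1, ..., a_9, b_9 | prod [a_i, b_i] > has 2g = 18 generators and 1 relator.
A cocycle assigns one sl_2 vector per generator subject to the relator condition d_2(z) = 0: dim of the unconstrained space is 3*2g = 54.
H^2 = coker(d_2) is dual to H^0 = 0 at irreducible rho (Poincare duality), so d_2 is onto: dim Z^1 = 51.
Coboundaries contribute dim B^1 = 3 (injective at irreducible rho).
dim X = dim H^1 = 51 - 3 = 48.

48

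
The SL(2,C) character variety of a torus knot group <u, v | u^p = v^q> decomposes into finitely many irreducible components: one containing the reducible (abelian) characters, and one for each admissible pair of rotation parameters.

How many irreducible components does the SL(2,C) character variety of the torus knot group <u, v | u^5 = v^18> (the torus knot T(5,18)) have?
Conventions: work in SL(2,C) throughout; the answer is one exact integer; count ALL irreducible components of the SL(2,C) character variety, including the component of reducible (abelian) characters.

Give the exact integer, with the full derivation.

Gamma = < u, v | u^5 = v^18 > (torus knot T(5,18)); the central element u^5 = v^18 acts as +I or -I in any irreducible SL(2,C) representation.
This locks tr(u) to 2*cos(pi*alpha/5), alpha in 1..4, and tr(v) to 2*cos(pi*beta/18), beta in 1..17, on each component of irreducible characters.
Consistency of u^5 = (-1)^alpha I with v^18 = (-1)^beta I forces alpha = beta (mod 2).
count pairs: odd alpha (2 choices) x odd beta (9), plus even alpha (2) x even beta (8): 2*9 + 2*8 = 34.
Total: 34 irreducible-character components + 1 reducible (abelian) component = 35.

35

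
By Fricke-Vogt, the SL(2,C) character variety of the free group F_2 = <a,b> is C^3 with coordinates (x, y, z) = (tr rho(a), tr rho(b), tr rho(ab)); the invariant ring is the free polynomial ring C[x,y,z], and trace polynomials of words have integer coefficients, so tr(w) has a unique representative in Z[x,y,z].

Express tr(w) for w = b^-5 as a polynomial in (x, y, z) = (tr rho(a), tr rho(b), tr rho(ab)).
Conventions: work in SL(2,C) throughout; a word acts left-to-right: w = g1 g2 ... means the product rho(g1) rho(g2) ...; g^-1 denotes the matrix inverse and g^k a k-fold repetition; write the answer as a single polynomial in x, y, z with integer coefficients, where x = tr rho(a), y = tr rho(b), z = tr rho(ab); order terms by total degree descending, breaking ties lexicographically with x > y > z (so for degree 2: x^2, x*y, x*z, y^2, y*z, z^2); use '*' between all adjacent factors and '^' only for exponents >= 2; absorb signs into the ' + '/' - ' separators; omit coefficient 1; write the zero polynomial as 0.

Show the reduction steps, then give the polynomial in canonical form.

y^5 - 5*y^3 + 5*y

trace(b^-1) = trace(b) = y
trace(b^-2) = trace(b^-1) * trace(b) - trace(1)   [inverse elimination on b] = y^2 - 2
trace(b^-3) = trace(b^-2) * trace(b) - trace(b^-1)   [inverse elimination on b] = y^3 - 3*y
trace(b^-4) = trace(b^-3) * trace(b) - trace(b^-2)   [inverse elimination on b] = y^4 - 4*y^2 + 2
trace(b^-5) = trace(b^-4) * trace(b) - trace(b^-3)   [inverse elimination on b] = y^5 - 5*y^3 + 5*y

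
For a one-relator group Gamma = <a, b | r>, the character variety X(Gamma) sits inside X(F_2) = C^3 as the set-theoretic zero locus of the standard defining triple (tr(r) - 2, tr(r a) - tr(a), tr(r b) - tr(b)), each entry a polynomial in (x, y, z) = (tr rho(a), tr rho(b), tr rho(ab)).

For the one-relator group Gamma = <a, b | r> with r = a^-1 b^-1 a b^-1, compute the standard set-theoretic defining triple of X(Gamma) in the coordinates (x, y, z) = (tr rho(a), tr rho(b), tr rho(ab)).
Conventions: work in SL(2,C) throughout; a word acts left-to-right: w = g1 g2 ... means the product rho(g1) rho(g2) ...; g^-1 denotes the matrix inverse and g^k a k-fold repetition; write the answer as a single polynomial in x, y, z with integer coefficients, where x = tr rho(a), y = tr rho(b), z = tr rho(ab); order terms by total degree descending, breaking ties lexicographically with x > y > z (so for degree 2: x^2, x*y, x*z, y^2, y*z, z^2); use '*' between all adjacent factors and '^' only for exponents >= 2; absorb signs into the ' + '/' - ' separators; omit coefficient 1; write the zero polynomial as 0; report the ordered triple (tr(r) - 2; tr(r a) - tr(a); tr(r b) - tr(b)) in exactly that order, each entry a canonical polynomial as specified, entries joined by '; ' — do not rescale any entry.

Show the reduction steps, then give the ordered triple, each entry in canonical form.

use: trace(b^-1) = trace(b) = y
trace(b a b) = trace(b)*trace(a b) - trace(a) = y*z - x
trace(b a b a) = trace(b a)*trace(b a) - trace(1)   [split at repeated b] = z^2 - 2
apply: trace(a b a^-1 b) = trace(b a b)*trace(a) - trace(b a b a) = x*y*z - x^2 - z^2 + 2
trace(a^-1 b^-1 a b) = trace(a b a^-1)*trace(b) - trace(a b a^-1 b) = -x*y*z + x^2 + y^2 + z^2 - 2
trace(a^-1 b^-1 a b^-1) = trace(a^-1 b^-1 a)*trace(b) - trace(a^-1 b^-1 a b) = x*y*z - x^2 - z^2 + 2
trace(b^-1 a) = trace(a)*trace(b) - trace(a b)   [inverse elimination on b] = x*y - z
trace(b^-1 a b^-1) = trace(b^-1 a)*trace(b) - trace(b^-1 a b)   [inverse elimination on b] = x*y^2 - y*z - x
assemble the triple (trace(r) - 2; trace(r a) - x; trace(r b) - y)

x*y*z - x^2 - z^2; x*y^2 - y*z - 2*x; 0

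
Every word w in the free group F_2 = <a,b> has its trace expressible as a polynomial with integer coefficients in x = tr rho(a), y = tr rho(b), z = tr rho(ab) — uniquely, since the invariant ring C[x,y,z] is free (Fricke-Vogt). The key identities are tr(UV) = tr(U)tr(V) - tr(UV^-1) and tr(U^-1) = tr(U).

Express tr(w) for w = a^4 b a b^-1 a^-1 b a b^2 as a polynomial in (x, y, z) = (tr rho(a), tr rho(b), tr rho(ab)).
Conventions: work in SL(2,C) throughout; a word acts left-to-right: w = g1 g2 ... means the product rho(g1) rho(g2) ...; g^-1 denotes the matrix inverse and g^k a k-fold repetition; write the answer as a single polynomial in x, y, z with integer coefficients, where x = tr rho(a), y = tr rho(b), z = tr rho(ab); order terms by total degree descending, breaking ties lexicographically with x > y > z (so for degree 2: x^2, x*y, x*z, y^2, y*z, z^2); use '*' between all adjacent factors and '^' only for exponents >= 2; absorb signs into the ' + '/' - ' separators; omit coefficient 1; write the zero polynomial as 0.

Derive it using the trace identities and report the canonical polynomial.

-x^4*y^2*z^3 + 2*x^5*y*z^2 + 2*x^3*y^3*z^2 + x^3*y*z^4 - x^6*z - 3*x^4*y^2*z - x^4*z^3 - x^2*y^4*z + x^2*y^2*z^3 + x^5*y + x^3*y^3 - 7*x^3*y*z^2 - 3*x*y^3*z^2 - 2*x*y*z^4 + 6*x^4*z + 8*x^2*y^2*z + 3*x^2*z^3 + y^4*z + y^2*z^3 - 5*x^3*y - x*y^3 + 6*x*y*z^2 - 10*x^2*z - 4*y^2*z - z^3 + 5*x*y + 3*z

trace(b a b a) = trace(a b) trace(a b) - trace(1) = z^2 - 2
and trace(b a b) = trace(b) trace(a b) - trace(a) = y*z - x
and trace(b a^2 b a) = trace(a) trace(b a b a) - trace(b a b) = x*z^2 - y*z - x
trace(a^2 b) = trace(a) trace(b a) - trace(b) = x*z - y
and trace(a^2) = trace(a) trace(a) - trace(1) = x^2 - 2
next, trace(b a^2 b) = trace(b) trace(a^2 b) - trace(a^2) = x*y*z - x^2 - y^2 + 2
next, trace(a^2 b a^2 b) = trace(a) trace(b a^2 b a) - trace(b a^2 b) = x^2*z^2 - 2*x*y*z + y^2 - 2
trace(b a^3) = trace(a) trace(b a^2) - trace(b a) = x^2*z - x*y - z
trace(a^2 b a^2) = trace(a) trace(b a^3) - trace(b a^2) = x^3*z - x^2*y - 2*x*z + y
trace(b a^2 b^2 a^2) = trace(b) trace(a^2 b a^2 b) - trace(a^2 b a^2) = x^2*y*z^2 - x^3*z - 2*x*y^2*z + x^2*y + y^3 + 2*x*z - 3*y
trace(b^2 a b a) = trace(b) trace(a b a b) - trace(a b a) = y*z^2 - x*z - y
and trace(b^2 a b) = trace(b) trace(b a b) - trace(b a) = y^2*z - x*y - z
next, trace(b a^2 b^2 a) = trace(a) trace(b^2 a b a) - trace(b^2 a b) = x*y*z^2 - x^2*z - y^2*z + z
and trace(b a^2 b^2 a^3) = trace(a) trace(b a^2 b^2 a^2) - trace(b a^2 b^2 a) = x^3*y*z^2 - x^4*z - 2*x^2*y^2*z + x^3*y + x*y^3 - x*y*z^2 + 3*x^2*z + y^2*z - 3*x*y - z
next, trace(a b^2 a^4 b a) = trace(a) trace(b a^2 b^2 a^3) - trace(b a^2 b^2 a^2) = x^4*y*z^2 - x^5*z - 2*x^3*y^2*z + x^4*y + x^2*y^3 - 2*x^2*y*z^2 + 4*x^3*z + 3*x*y^2*z - 4*x^2*y - y^3 - 3*x*z + 3*y
trace(a b a b a b) = trace(b a b a) trace(b a) - trace(a b) = z^3 - 3*z
next, trace(b a b a b^2 a) = trace(b) trace(a b a b a b) - trace(a b a b a) = y*z^3 - x*z^2 - 2*y*z + x
and trace(b a b a b^2) = trace(b) trace(b a b a b) - trace(b a b a) = y^2*z^2 - x*y*z - y^2 - z^2 + 2
trace(b a b a b^2 a^2) = trace(a) trace(b a b a b^2 a) - trace(b a b a b^2) = x*y*z^3 - x^2*z^2 - y^2*z^2 - x*y*z + x^2 + y^2 + z^2 - 2
next, trace(b a b a b^2 a^3) = trace(a) trace(b a b a b^2 a^2) - trace(b a b a b^2 a) = x^2*y*z^3 - x^3*z^2 - x*y^2*z^2 - x^2*y*z - y*z^3 + x^3 + x*y^2 + 2*x*z^2 + 2*y*z - 3*x
next, trace(b a b^2 a^4 b a) = trace(a) trace(b a b a b^2 a^3) - trace(b a b a b^2 a^2) = x^3*y*z^3 - x^4*z^2 - x^2*y^2*z^2 - x^3*y*z - 2*x*y*z^3 + x^4 + x^2*y^2 + 3*x^2*z^2 + y^2*z^2 + 3*x*y*z - 4*x^2 - y^2 - z^2 + 2
next, trace(a^2 b^2 a) = trace(a) trace(a b^2 a) - trace(a b^2) = x^2*y*z - x^3 - x*y^2 - y*z + 3*x
trace(b^2 a b^2 a^2) = trace(b) trace(a^2 b^2 a b) - trace(a^2 b^2 a) = x*y^2*z^2 - 2*x^2*y*z - y^3*z + x^3 + x*y^2 + 2*y*z - 3*x
trace(b^2 a b^2 a) = trace(b) trace(a b^2 a b) - trace(a b^2 a) = y^2*z^2 - 2*x*y*z + x^2 - 2
trace(a^2 b^2 a b^2 a) = trace(a) trace(b^2 a b^2 a^2) - trace(b^2 a b^2 a) = x^2*y^2*z^2 - 2*x^3*y*z - x*y^3*z + x^4 + x^2*y^2 - y^2*z^2 + 4*x*y*z - 4*x^2 + 2
trace(b a b^2 a^4 b) = trace(a) trace(a^2 b^2 a b^2 a) - trace(a^2 b^2 a b^2) = x^3*y^2*z^2 - 2*x^4*y*z - x^2*y^3*z + x^5 + x^3*y^2 - 2*x*y^2*z^2 + 6*x^2*y*z + y^3*z - 5*x^3 - x*y^2 - 2*y*z + 5*x
and trace(a b a b^2 a^4 b a) = trace(a) trace(b a b^2 a^4 b a) - trace(b a b^2 a^4 b) = x^4*y*z^3 - x^5*z^2 - 2*x^3*y^2*z^2 + x^4*y*z + x^2*y^3*z - 2*x^2*y*z^3 + 3*x^3*z^2 + 3*x*y^2*z^2 - 3*x^2*y*z - y^3*z + x^3 - x*z^2 + 2*y*z - 3*x
and trace(b a b a b a b a) = trace(b a b a) trace(b a b a) - trace(1) = z^4 - 4*z^2 + 2
trace(a b a b a b a b a) = trace(a) trace(b a b a b a b a) - trace(b a b a b a b) = x*z^4 - y*z^3 - 3*x*z^2 + 2*y*z + x
trace(a^3 b a b a b a b) = trace(a) trace(a b a b a b a b a) - trace(a b a b a b a b) = x^2*z^4 - x*y*z^3 - 3*x^2*z^2 - z^4 + 2*x*y*z + x^2 + 4*z^2 - 2
trace(a b a b a b a) = trace(a) trace(b a b a b a) - trace(b a b a b) = x*z^3 - y*z^2 - 2*x*z + y
and trace(a^2 b a b a b a) = trace(a) trace(a b a b a b a) - trace(a b a b a b) = x^2*z^3 - x*y*z^2 - 2*x^2*z - z^3 + x*y + 3*z
trace(a^3 b a b a b a) = trace(a) trace(a^2 b a b a b a) - trace(a^2 b a b a b) = x^3*z^3 - x^2*y*z^2 - 2*x^3*z - 2*x*z^3 + x^2*y + y*z^2 + 5*x*z - y
next, trace(a b a b a b a b^2 a^2) = trace(b) trace(a^3 b a b a b a b) - trace(a^3 b a b a b a) = x^2*y*z^4 - x^3*z^3 - x*y^2*z^3 - 2*x^2*y*z^2 - y*z^4 + 2*x^3*z + 2*x*y^2*z + 2*x*z^3 + 3*y*z^2 - 5*x*z - y
trace(a b a b a b a b^2 a) = trace(b) trace(a^2 b a b a b a b) - trace(a^2 b a b a b a) = x*y*z^4 - x^2*z^3 - y^2*z^3 - 2*x*y*z^2 + 2*x^2*z + 2*y^2*z + z^3 - 3*z
trace(a b a b^2 a^4 b a b) = trace(a) trace(a b a b a b a b^2 a^2) - trace(a b a b a b a b^2 a) = x^3*y*z^4 - x^4*z^3 - x^2*y^2*z^3 - 2*x^3*y*z^2 - 2*x*y*z^4 + 2*x^4*z + 2*x^2*y^2*z + 3*x^2*z^3 + y^2*z^3 + 5*x*y*z^2 - 7*x^2*z - 2*y^2*z - z^3 - x*y + 3*z
trace(b a b^2 a^4 b a b^-1 a) = trace(a b a b^2 a^4 b a) trace(b) - trace(a b a b^2 a^4 b a b) = x^4*y^2*z^3 - x^5*y*z^2 - 2*x^3*y^3*z^2 - x^3*y*z^4 + x^4*y^2*z + x^4*z^3 + x^2*y^4*z - x^2*y^2*z^3 + 5*x^3*y*z^2 + 3*x*y^3*z^2 + 2*x*y*z^4 - 2*x^4*z - 5*x^2*y^2*z - 3*x^2*z^3 - y^4*z - y^2*z^3 + x^3*y - 6*x*y*z^2 + 7*x^2*z + 4*y^2*z + z^3 - 2*x*y - 3*z
trace(a^4 b a b^-1 a^-1 b a b^2) = trace(b a b^2 a^4 b a b^-1) trace(a) - trace(b a b^2 a^4 b a b^-1 a) = -x^4*y^2*z^3 + 2*x^5*y*z^2 + 2*x^3*y^3*z^2 + x^3*y*z^4 - x^6*z - 3*x^4*y^2*z - x^4*z^3 - x^2*y^4*z + x^2*y^2*z^3 + x^5*y + x^3*y^3 - 7*x^3*y*z^2 - 3*x*y^3*z^2 - 2*x*y*z^4 + 6*x^4*z + 8*x^2*y^2*z + 3*x^2*z^3 + y^4*z + y^2*z^3 - 5*x^3*y - x*y^3 + 6*x*y*z^2 - 10*x^2*z - 4*y^2*z - z^3 + 5*x*y + 3*z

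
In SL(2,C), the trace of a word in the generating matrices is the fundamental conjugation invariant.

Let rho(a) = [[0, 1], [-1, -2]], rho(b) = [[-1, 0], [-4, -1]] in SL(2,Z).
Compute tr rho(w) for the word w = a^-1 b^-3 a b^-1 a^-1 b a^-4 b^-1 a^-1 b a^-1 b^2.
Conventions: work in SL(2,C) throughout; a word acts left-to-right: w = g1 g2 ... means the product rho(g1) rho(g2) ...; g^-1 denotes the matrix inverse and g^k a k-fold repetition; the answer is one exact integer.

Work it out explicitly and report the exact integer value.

180518

rho(a^-1) = [[-2, -1], [1, 0]]
... * rho(b^-1) = [[-1, 0], [4, -1]]  ->  [[-2, 1], [-1, 0]]
... * rho(b^-1) = [[-1, 0], [4, -1]]  ->  [[6, -1], [1, 0]]
... * rho(b^-1) = [[-1, 0], [4, -1]]  ->  [[-10, 1], [-1, 0]]
... * rho(a) = [[0, 1], [-1, -2]]  ->  [[-1, -12], [0, -1]]
... * rho(b^-1) = [[-1, 0], [4, -1]]  ->  [[-47, 12], [-4, 1]]
... * rho(a^-1) = [[-2, -1], [1, 0]]  ->  [[106, 47], [9, 4]]
... * rho(b) = [[-1, 0], [-4, -1]]  ->  [[-294, -47], [-25, -4]]
... * rho(a^-1) = [[-2, -1], [1, 0]]  ->  [[541, 294], [46, 25]]
... * rho(a^-1) = [[-2, -1], [1, 0]]  ->  [[-788, -541], [-67, -46]]
... * rho(a^-1) = [[-2, -1], [1, 0]]  ->  [[1035, 788], [88, 67]]
... * rho(a^-1) = [[-2, -1], [1, 0]]  ->  [[-1282, -1035], [-109, -88]]
... * rho(b^-1) = [[-1, 0], [4, -1]]  ->  [[-2858, 1035], [-243, 88]]
... * rho(a^-1) = [[-2, -1], [1, 0]]  ->  [[6751, 2858], [574, 243]]
... * rho(b) = [[-1, 0], [-4, -1]]  ->  [[-18183, -2858], [-1546, -243]]
... * rho(a^-1) = [[-2, -1], [1, 0]]  ->  [[33508, 18183], [2849, 1546]]
... * rho(b) = [[-1, 0], [-4, -1]]  ->  [[-106240, -18183], [-9033, -1546]]
... * rho(b) = [[-1, 0], [-4, -1]]  ->  [[178972, 18183], [15217, 1546]]
tr = 178972 + 1546 = 180518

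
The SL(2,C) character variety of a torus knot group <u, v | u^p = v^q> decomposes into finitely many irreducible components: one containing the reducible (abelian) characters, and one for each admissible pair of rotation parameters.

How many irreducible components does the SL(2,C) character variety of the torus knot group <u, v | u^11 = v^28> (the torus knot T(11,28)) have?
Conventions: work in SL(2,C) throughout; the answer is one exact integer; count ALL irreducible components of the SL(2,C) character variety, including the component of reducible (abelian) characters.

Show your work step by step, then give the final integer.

For T(11,28): irreducibility forces the central element u^11 = v^28 to one of +I, -I.
So on each irreducible component the traces are pinned: tr(u) = 2*cos(pi*alpha/11) with 1 <= alpha <= 10, tr(v) = 2*cos(pi*beta/28) with 1 <= beta <= 27.
Consistency of u^11 = (-1)^alpha I with v^28 = (-1)^beta I forces alpha = beta (mod 2).
Counting: 5 odd alphas x 14 odd betas + 5 even alphas x 13 even betas = 70 + 65 = 135.
That is 135 components of irreducible characters, and with the reducible (abelian) component the total is 136.

136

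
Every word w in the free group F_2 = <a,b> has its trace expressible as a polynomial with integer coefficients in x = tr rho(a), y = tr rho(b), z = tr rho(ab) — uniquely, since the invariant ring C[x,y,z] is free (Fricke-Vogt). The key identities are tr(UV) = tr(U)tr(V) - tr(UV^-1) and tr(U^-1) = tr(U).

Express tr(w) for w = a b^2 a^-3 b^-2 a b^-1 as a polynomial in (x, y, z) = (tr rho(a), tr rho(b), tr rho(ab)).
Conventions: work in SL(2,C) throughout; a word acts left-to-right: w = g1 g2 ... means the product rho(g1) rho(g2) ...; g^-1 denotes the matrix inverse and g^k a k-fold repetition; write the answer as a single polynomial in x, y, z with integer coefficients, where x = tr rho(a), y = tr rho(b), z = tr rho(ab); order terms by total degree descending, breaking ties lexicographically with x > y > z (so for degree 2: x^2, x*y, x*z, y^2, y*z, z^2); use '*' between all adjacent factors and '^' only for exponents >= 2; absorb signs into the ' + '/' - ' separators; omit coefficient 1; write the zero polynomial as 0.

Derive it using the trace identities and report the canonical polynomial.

apply: tr(b^2) = tr(b) tr(b) - tr(1)   [square of b] = y^2 - 2
apply: tr(a^2 b) = tr(a) tr(b a) - tr(b)   [square of a] = x*z - y
tr(a^2) = tr(a) tr(a) - tr(1)   [square of a] = x^2 - 2
tr(a^2 b^2) = tr(b) tr(a^2 b) - tr(a^2)   [square of b] = x*y*z - x^2 - y^2 + 2
use: tr(b a^2 b^2) = tr(b) tr(a^2 b^2) - tr(a^2 b)   [square of b] = x*y^2*z - x^2*y - y^3 - x*z + 3*y
tr(b a b a) = tr(a b) tr(a b) - tr(1)   [split at a repeated a] = z^2 - 2
use: tr(b a b) = tr(b) tr(a b) - tr(a)   [square of b] = y*z - x
use: tr(a b a^2 b) = tr(a) tr(b a b a) - tr(b a b)   [square of a] = x*z^2 - y*z - x
apply: tr(a b a^2) = tr(a) tr(b a^2) - tr(b a)   [square of a] = x^2*z - x*y - z
tr(b a^2 b^2 a) = tr(b) tr(a b a^2 b) - tr(a b a^2)   [square of b] = x*y*z^2 - x^2*z - y^2*z + z
use: tr(a^-1 b a^2 b^2) = tr(b a^2 b^2) tr(a) - tr(b a^2 b^2 a)   [inverse elimination on a] = x^2*y^2*z - x^3*y - x*y^3 - x*y*z^2 + y^2*z + 3*x*y - z
tr(a^2 b^2 a^-2 b) = tr(a^-1 b a^2 b^2) tr(a) - tr(a^-1 b a^2 b^2 a)   [inverse elimination on a] = x^3*y^2*z - x^4*y - x^2*y^3 - x^2*y*z^2 + 4*x^2*y + y^3 - 3*y
tr(b^-1 a^2 b^2 a^-2) = tr(a^2 b^2 a^-2) tr(b) - tr(a^2 b^2 a^-2 b)   [inverse elimination on b] = -x^3*y^2*z + x^4*y + x^2*y^3 + x^2*y*z^2 - 4*x^2*y + y
tr(b^-1 a^2 b^2 a^-1) = tr(a^2 b^2 a^-1) tr(b) - tr(a^2 b^2 a^-1 b)   [inverse elimination on b] = -x^2*y^2*z + x^3*y + x*y^3 + x*y*z^2 - 4*x*y + z
tr(a b^2 a^-3 b^-1 a) = tr(b^-1 a^2 b^2 a^-2) tr(a) - tr(b^-1 a^2 b^2 a^-1)   [inverse elimination on a] = -x^4*y^2*z + x^5*y + x^3*y^3 + x^3*y*z^2 + x^2*y^2*z - 5*x^3*y - x*y^3 - x*y*z^2 + 5*x*y - z
tr(b a b^2) = tr(b) tr(a b^2) - tr(a b)   [square of b] = y^2*z - x*y - z
tr(b a b^2 a) = tr(b) tr(a b a b) - tr(a b a)   [square of b] = y*z^2 - x*z - y
use: tr(b a b^2 a^-1) = tr(b a b^2) tr(a) - tr(b a b^2 a)   [inverse elimination on a] = x*y^2*z - x^2*y - y*z^2 + y
tr(b a b a b^2) = tr(b) tr(a b a b^2) - tr(a b a b)   [square of b] = y^2*z^2 - x*y*z - y^2 - z^2 + 2
tr(a b a b a b) = tr(a b a b) tr(a b) - tr(b a)   [split at a repeated a] = z^3 - 3*z
tr(b a b a b^2 a) = tr(b) tr(a b a b a b) - tr(a b a b a)   [square of b] = y*z^3 - x*z^2 - 2*y*z + x
tr(a^-1 b a b a b^2) = tr(b a b a b^2) tr(a) - tr(b a b a b^2 a)   [inverse elimination on a] = x*y^2*z^2 - x^2*y*z - y*z^3 - x*y^2 + 2*y*z + x
tr(a b a b^2 a^-2 b) = tr(a^-1 b a b a b^2) tr(a) - tr(a^-1 b a b a b^2 a)   [inverse elimination on a] = x^2*y^2*z^2 - x^3*y*z - x*y*z^3 - x^2*y^2 - y^2*z^2 + 3*x*y*z + x^2 + y^2 + z^2 - 2
use: tr(a^-2 b^-1 a b a b^2) = tr(a b a b^2 a^-2) tr(b) - tr(a b a b^2 a^-2 b)   [inverse elimination on b] = -x^2*y^2*z^2 + x^3*y*z + x*y^3*z + x*y*z^3 - 3*x*y*z - x^2 - z^2 + 2
tr(a^-1 b^-1 a b a b^2) = tr(a b a b^2 a^-1) tr(b) - tr(a b a b^2 a^-1 b)   [inverse elimination on b] = -x*y^2*z^2 + x^2*y*z + y^3*z + y*z^3 - 3*y*z - x
tr(a b^2 a^-3 b^-1 a b) = tr(a^-2 b^-1 a b a b^2) tr(a) - tr(a^-2 b^-1 a b a b^2 a)   [inverse elimination on a] = -x^3*y^2*z^2 + x^4*y*z + x^2*y^3*z + x^2*y*z^3 + x*y^2*z^2 - 4*x^2*y*z - y^3*z - y*z^3 - x^3 - x*z^2 + 3*y*z + 3*x
apply: tr(b^-1 a b^-1 a b^2 a^-3) = tr(a b^2 a^-3 b^-1 a) tr(b) - tr(a b^2 a^-3 b^-1 a b)   [inverse elimination on b] = -x^4*y^3*z + x^5*y^2 + x^3*y^4 + 2*x^3*y^2*z^2 - x^4*y*z - x^2*y*z^3 - 5*x^3*y^2 - x*y^4 - 2*x*y^2*z^2 + 4*x^2*y*z + y^3*z + y*z^3 + x^3 + 5*x*y^2 + x*z^2 - 4*y*z - 3*x
apply: tr(b^-1 a b^2 a) = tr(a b^2 a) tr(b) - tr(a b^2 a b)   [inverse elimination on b] = x*y^2*z - x^2*y - y^3 - y*z^2 + x*z + 3*y
apply: tr(a^-1 b^-1 a b^2) = tr(b^-1 a b^2) tr(a) - tr(b^-1 a b^2 a)   [inverse elimination on a] = -x*y^2*z + x^2*y + y^3 + y*z^2 - 3*y
tr(b^-1 a b^2 a^-2) = tr(a^-1 b^-1 a b^2) tr(a) - tr(a^-1 b^-1 a b^2 a)   [inverse elimination on a] = -x^2*y^2*z + x^3*y + x*y^3 + x*y*z^2 - 3*x*y - z
use: tr(a b^2 a^-3 b^-2 a b^-1) = tr(b^-1 a b^-1 a b^2 a^-3) tr(b) - tr(b^-1 a b^-1 a b^2 a^-3 b)   [inverse elimination on b] = -x^4*y^4*z + x^5*y^3 + x^3*y^5 + 2*x^3*y^3*z^2 - x^4*y^2*z - x^2*y^2*z^3 - 5*x^3*y^3 - x*y^5 - 2*x*y^3*z^2 + 5*x^2*y^2*z + y^4*z + y^2*z^3 + 4*x*y^3 - 4*y^2*z + z

-x^4*y^4*z + x^5*y^3 + x^3*y^5 + 2*x^3*y^3*z^2 - x^4*y^2*z - x^2*y^2*z^3 - 5*x^3*y^3 - x*y^5 - 2*x*y^3*z^2 + 5*x^2*y^2*z + y^4*z + y^2*z^3 + 4*x*y^3 - 4*y^2*z + z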